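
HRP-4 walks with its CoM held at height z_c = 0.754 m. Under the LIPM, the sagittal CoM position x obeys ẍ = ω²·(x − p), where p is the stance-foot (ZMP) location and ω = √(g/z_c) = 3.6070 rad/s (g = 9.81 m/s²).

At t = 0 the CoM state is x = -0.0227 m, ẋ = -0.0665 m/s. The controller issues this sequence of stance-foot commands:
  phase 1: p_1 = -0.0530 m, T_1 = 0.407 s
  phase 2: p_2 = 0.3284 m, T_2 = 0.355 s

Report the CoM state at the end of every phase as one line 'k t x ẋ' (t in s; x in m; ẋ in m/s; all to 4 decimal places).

phase 1: p=-0.0530, T=0.407, ωT=1.468049, cosh=2.285566, sinh=2.055192; start (x,ẋ)=(-0.022700, -0.066500) → end (x,ẋ)=(-0.021638, 0.072626)
phase 2: p=0.3284, T=0.355, ωT=1.280485, cosh=1.938144, sinh=1.660241; start (x,ẋ)=(-0.021638, 0.072626) → end (x,ẋ)=(-0.316595, -1.955437)

1 0.4070 -0.0216 0.0726
2 0.7620 -0.3166 -1.9554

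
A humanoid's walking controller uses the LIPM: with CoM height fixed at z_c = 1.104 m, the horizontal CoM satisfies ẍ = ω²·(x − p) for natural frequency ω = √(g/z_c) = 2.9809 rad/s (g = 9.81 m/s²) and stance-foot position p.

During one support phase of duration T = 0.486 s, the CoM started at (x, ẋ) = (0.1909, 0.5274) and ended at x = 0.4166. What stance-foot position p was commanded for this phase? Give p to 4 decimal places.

p = 0.2953

ωT = 2.9809·0.486 = 1.448717; cosh(ωT) = 2.246261, sinh(ωT) = 2.011389
x(T) = p + (x₀−p)·cosh(ωT) + (ẋ₀/ω)·sinh(ωT) ⇒ p·(1 − cosh) = x(T) − x₀·cosh − (ẋ₀/ω)·sinh
numerator   = 0.4166 − (0.1909)·2.246261 − (0.5274/2.9809)·2.011389 = -0.368079
denominator = 1 − 2.246261 = -1.246261
p = -0.368079 / -1.246261 = 0.2953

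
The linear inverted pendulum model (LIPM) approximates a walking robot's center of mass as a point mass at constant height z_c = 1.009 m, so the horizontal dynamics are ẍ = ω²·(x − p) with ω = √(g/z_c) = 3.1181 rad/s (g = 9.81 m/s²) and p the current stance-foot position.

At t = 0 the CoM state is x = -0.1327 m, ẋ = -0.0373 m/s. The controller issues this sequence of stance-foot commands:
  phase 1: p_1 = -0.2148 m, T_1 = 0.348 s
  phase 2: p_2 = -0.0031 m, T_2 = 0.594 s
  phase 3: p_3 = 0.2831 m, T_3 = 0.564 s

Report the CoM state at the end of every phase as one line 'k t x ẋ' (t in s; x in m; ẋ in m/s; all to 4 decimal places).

phase 1: p=-0.2148, T=0.348, ωT=1.085099, cosh=1.648800, sinh=1.310932; start (x,ẋ)=(-0.132700, -0.037300) → end (x,ẋ)=(-0.095115, 0.274093)
phase 2: p=-0.0031, T=0.594, ωT=1.852151, cosh=3.265208, sinh=3.108309; start (x,ẋ)=(-0.095115, 0.274093) → end (x,ẋ)=(-0.030317, 0.003156)
phase 3: p=0.2831, T=0.564, ωT=1.758608, cosh=2.988319, sinh=2.816035; start (x,ẋ)=(-0.030317, 0.003156) → end (x,ẋ)=(-0.650640, -2.742583)

1 0.3480 -0.0951 0.2741
2 0.9420 -0.0303 0.0032
3 1.5060 -0.6506 -2.7426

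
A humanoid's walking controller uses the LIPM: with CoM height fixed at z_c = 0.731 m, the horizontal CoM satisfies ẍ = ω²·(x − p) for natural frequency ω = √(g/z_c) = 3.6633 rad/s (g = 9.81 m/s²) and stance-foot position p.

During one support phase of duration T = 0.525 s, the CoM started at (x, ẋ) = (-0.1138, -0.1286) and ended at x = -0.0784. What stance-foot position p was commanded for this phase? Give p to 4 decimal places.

p = -0.1751

ωT = 3.6633·0.525 = 1.923233; cosh(ωT) = 3.494588, sinh(ωT) = 3.348455
x(T) = p + (x₀−p)·cosh(ωT) + (ẋ₀/ω)·sinh(ωT) ⇒ p·(1 − cosh) = x(T) − x₀·cosh − (ẋ₀/ω)·sinh
numerator   = -0.0784 − (-0.1138)·3.494588 − (-0.1286/3.6633)·3.348455 = 0.436832
denominator = 1 − 3.494588 = -2.494588
p = 0.436832 / -2.494588 = -0.1751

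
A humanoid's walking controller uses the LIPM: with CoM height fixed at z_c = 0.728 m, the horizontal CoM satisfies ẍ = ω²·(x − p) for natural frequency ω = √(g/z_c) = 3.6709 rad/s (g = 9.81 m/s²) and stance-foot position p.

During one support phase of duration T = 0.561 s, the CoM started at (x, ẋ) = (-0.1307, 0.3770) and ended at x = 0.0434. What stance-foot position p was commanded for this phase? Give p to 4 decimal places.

ωT = 3.6709·0.561 = 2.059375; cosh(ωT) = 3.984300, sinh(ωT) = 3.856767
x(T) = p + (x₀−p)·cosh(ωT) + (ẋ₀/ω)·sinh(ωT) ⇒ p·(1 − cosh) = x(T) − x₀·cosh − (ẋ₀/ω)·sinh
numerator   = 0.0434 − (-0.1307)·3.984300 − (0.3770/3.6709)·3.856767 = 0.168060
denominator = 1 − 3.984300 = -2.984300
p = 0.168060 / -2.984300 = -0.0563

p = -0.0563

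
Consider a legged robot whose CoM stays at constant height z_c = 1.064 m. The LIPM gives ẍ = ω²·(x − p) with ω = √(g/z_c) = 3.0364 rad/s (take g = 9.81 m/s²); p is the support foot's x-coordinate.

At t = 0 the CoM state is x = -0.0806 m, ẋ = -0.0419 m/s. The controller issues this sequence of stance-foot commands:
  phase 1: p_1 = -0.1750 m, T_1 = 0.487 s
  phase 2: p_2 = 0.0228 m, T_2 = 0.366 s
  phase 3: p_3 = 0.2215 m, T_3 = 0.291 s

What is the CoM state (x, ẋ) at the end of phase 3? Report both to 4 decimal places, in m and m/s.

phase 1: p=-0.1750, T=0.487, ωT=1.478727, cosh=2.307642, sinh=2.079714; start (x,ẋ)=(-0.080600, -0.041900) → end (x,ẋ)=(0.014143, 0.499431)
phase 2: p=0.0228, T=0.366, ωT=1.111322, cosh=1.683749, sinh=1.354625; start (x,ẋ)=(0.014143, 0.499431) → end (x,ẋ)=(0.231034, 0.805308)
phase 3: p=0.2215, T=0.291, ωT=0.883592, cosh=1.416436, sinh=1.003140; start (x,ẋ)=(0.231034, 0.805308) → end (x,ẋ)=(0.501056, 1.169708)

x = 0.5011, ẋ = 1.1697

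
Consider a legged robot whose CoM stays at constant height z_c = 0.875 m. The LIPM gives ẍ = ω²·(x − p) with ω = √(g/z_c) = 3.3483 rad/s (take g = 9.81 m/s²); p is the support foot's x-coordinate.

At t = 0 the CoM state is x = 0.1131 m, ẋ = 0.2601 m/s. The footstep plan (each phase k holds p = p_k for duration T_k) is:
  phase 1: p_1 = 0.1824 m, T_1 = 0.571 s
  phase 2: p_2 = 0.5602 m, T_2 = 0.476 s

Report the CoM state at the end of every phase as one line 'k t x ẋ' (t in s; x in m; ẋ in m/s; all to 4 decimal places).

phase 1: p=0.1824, T=0.571, ωT=1.911879, cosh=3.456797, sinh=3.308995; start (x,ẋ)=(0.113100, 0.260100) → end (x,ẋ)=(0.199891, 0.131303)
phase 2: p=0.5602, T=0.476, ωT=1.593791, cosh=2.562764, sinh=2.359610; start (x,ẋ)=(0.199891, 0.131303) → end (x,ẋ)=(-0.270656, -2.510190)

1 0.5710 0.1999 0.1313
2 1.0470 -0.2707 -2.5102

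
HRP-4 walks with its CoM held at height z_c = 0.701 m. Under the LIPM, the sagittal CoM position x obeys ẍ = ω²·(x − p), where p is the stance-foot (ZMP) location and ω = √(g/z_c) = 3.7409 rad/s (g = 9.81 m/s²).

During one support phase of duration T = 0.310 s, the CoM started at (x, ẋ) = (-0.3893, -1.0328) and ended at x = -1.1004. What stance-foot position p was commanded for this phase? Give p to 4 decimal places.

ωT = 3.7409·0.310 = 1.159679; cosh(ωT) = 1.751248, sinh(ωT) = 1.437661
x(T) = p + (x₀−p)·cosh(ωT) + (ẋ₀/ω)·sinh(ωT) ⇒ p·(1 − cosh) = x(T) − x₀·cosh − (ẋ₀/ω)·sinh
numerator   = -1.1004 − (-0.3893)·1.751248 − (-1.0328/3.7409)·1.437661 = -0.021725
denominator = 1 − 1.751248 = -0.751248
p = -0.021725 / -0.751248 = 0.0289

p = 0.0289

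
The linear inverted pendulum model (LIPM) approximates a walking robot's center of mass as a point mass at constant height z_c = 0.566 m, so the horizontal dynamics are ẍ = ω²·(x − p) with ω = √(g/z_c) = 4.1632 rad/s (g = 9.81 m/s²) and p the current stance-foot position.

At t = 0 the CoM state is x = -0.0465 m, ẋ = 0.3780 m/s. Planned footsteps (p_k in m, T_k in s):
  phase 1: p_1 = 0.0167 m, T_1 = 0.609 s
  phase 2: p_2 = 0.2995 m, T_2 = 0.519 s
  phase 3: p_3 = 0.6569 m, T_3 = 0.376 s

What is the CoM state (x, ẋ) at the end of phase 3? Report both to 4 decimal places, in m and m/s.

x = 1.1205, ẋ = 2.2706

phase 1: p=0.0167, T=0.609, ωT=2.535389, cosh=6.350284, sinh=6.271053; start (x,ẋ)=(-0.046500, 0.378000) → end (x,ẋ)=(0.184746, 0.750404)
phase 2: p=0.2995, T=0.519, ωT=2.160701, cosh=4.396230, sinh=4.280986; start (x,ẋ)=(0.184746, 0.750404) → end (x,ẋ)=(0.566648, 1.253729)
phase 3: p=0.6569, T=0.376, ωT=1.565363, cosh=2.496712, sinh=2.287700; start (x,ẋ)=(0.566648, 1.253729) → end (x,ẋ)=(1.120498, 2.270629)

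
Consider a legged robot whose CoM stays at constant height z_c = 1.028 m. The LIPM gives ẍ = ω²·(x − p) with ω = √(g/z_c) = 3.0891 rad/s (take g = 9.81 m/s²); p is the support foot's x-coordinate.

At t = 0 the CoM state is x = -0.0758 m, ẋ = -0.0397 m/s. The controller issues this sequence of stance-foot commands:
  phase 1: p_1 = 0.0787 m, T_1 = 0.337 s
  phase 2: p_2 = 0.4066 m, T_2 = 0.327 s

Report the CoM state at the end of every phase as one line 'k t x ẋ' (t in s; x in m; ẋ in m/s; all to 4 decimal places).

phase 1: p=0.0787, T=0.337, ωT=1.041027, cosh=1.592608, sinh=1.239516; start (x,ẋ)=(-0.075800, -0.039700) → end (x,ẋ)=(-0.183288, -0.654805)
phase 2: p=0.4066, T=0.327, ωT=1.010136, cosh=1.555072, sinh=1.190902; start (x,ẋ)=(-0.183288, -0.654805) → end (x,ẋ)=(-0.763156, -3.188357)

1 0.3370 -0.1833 -0.6548
2 0.6640 -0.7632 -3.1884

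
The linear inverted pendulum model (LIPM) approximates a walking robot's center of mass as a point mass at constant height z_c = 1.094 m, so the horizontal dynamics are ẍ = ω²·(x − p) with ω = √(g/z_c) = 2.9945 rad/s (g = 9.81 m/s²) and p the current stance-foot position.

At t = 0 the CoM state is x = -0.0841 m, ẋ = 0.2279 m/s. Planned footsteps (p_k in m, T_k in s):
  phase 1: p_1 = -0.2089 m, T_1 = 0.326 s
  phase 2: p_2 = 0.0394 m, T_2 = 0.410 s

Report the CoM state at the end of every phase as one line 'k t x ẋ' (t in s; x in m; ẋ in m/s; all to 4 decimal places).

1 0.3260 0.0669 0.7710
2 0.7360 0.4921 1.5574

phase 1: p=-0.2089, T=0.326, ωT=0.976207, cosh=1.515553, sinh=1.138816; start (x,ẋ)=(-0.084100, 0.227900) → end (x,ẋ)=(0.066912, 0.770986)
phase 2: p=0.0394, T=0.410, ωT=1.227745, cosh=1.853238, sinh=1.560285; start (x,ẋ)=(0.066912, 0.770986) → end (x,ẋ)=(0.492109, 1.557363)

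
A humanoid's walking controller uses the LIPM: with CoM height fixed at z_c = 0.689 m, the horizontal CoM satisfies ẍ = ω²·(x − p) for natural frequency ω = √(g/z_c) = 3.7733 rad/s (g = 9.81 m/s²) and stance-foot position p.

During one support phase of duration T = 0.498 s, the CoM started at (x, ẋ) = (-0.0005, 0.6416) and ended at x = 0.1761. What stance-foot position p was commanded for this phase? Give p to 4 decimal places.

ωT = 3.7733·0.498 = 1.879103; cosh(ωT) = 3.350179, sinh(ωT) = 3.197452
x(T) = p + (x₀−p)·cosh(ωT) + (ẋ₀/ω)·sinh(ωT) ⇒ p·(1 − cosh) = x(T) − x₀·cosh − (ẋ₀/ω)·sinh
numerator   = 0.1761 − (-0.0005)·3.350179 − (0.6416/3.7733)·3.197452 = -0.365910
denominator = 1 − 3.350179 = -2.350179
p = -0.365910 / -2.350179 = 0.1557

p = 0.1557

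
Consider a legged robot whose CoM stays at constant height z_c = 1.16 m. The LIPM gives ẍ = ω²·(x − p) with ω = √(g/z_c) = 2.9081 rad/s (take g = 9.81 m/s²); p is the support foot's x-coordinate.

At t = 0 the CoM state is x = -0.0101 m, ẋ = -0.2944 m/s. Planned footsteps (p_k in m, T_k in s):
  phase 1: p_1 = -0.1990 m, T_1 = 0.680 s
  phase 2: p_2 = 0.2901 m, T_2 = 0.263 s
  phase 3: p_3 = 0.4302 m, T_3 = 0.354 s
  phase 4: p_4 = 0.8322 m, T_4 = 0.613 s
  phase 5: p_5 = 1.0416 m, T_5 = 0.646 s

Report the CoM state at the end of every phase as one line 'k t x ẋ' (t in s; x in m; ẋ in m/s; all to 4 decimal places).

phase 1: p=-0.1990, T=0.680, ωT=1.977508, cosh=3.681565, sinh=3.543151; start (x,ẋ)=(-0.010100, -0.294400) → end (x,ẋ)=(0.137759, 0.862542)
phase 2: p=0.2901, T=0.263, ωT=0.764830, cosh=1.307021, sinh=0.841608; start (x,ẋ)=(0.137759, 0.862542) → end (x,ẋ)=(0.340608, 0.754508)
phase 3: p=0.4302, T=0.354, ωT=1.029467, cosh=1.578386, sinh=1.221189; start (x,ẋ)=(0.340608, 0.754508) → end (x,ẋ)=(0.605627, 0.872732)
phase 4: p=0.8322, T=0.613, ωT=1.782665, cosh=3.056936, sinh=2.888747; start (x,ẋ)=(0.605627, 0.872732) → end (x,ẋ)=(1.006504, 0.764496)
phase 5: p=1.0416, T=0.646, ωT=1.878633, cosh=3.348674, sinh=3.195875; start (x,ẋ)=(1.006504, 0.764496) → end (x,ẋ)=(1.764222, 2.233865)

1 0.6800 0.1378 0.8625
2 0.9430 0.3406 0.7545
3 1.2970 0.6056 0.8727
4 1.9100 1.0065 0.7645
5 2.5560 1.7642 2.2339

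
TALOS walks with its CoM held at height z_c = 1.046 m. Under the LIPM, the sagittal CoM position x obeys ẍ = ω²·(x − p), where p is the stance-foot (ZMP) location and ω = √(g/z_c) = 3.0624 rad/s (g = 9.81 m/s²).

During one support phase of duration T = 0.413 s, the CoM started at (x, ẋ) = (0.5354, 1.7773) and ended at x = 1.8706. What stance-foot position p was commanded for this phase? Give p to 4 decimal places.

ωT = 3.0624·0.413 = 1.264771; cosh(ωT) = 1.912293, sinh(ωT) = 1.629989
x(T) = p + (x₀−p)·cosh(ωT) + (ẋ₀/ω)·sinh(ωT) ⇒ p·(1 − cosh) = x(T) − x₀·cosh − (ẋ₀/ω)·sinh
numerator   = 1.8706 − (0.5354)·1.912293 − (1.7773/3.0624)·1.629989 = -0.099225
denominator = 1 − 1.912293 = -0.912293
p = -0.099225 / -0.912293 = 0.1088

p = 0.1088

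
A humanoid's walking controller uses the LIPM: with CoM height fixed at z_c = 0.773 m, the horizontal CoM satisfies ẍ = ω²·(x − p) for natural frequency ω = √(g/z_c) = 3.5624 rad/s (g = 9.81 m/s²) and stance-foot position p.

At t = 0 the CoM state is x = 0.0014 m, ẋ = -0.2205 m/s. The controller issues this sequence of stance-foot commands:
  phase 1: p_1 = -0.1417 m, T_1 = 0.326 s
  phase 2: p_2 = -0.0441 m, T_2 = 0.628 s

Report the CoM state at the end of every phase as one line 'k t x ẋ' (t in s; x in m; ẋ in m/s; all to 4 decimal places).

phase 1: p=-0.1417, T=0.326, ωT=1.161342, cosh=1.753642, sinh=1.440576; start (x,ẋ)=(0.001400, -0.220500) → end (x,ẋ)=(0.020080, 0.347698)
phase 2: p=-0.0441, T=0.628, ωT=2.237187, cosh=4.736853, sinh=4.630094; start (x,ẋ)=(0.020080, 0.347698) → end (x,ẋ)=(0.711817, 2.705589)

1 0.3260 0.0201 0.3477
2 0.9540 0.7118 2.7056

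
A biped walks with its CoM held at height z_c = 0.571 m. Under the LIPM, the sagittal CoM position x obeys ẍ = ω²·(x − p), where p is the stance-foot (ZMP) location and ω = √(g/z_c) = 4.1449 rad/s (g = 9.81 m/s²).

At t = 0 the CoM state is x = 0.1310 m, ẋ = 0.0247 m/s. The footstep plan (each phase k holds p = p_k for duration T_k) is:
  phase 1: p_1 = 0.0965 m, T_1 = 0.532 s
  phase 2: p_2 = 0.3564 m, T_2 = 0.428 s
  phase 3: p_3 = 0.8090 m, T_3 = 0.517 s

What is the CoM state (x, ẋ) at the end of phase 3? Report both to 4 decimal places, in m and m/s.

x = 1.5417, ẋ = 3.2782

phase 1: p=0.0965, T=0.532, ωT=2.205087, cosh=4.590640, sinh=4.480399; start (x,ẋ)=(0.131000, 0.024700) → end (x,ẋ)=(0.281576, 0.754082)
phase 2: p=0.3564, T=0.428, ωT=1.774017, cosh=3.032068, sinh=2.862418; start (x,ẋ)=(0.281576, 0.754082) → end (x,ẋ)=(0.650289, 1.398686)
phase 3: p=0.8090, T=0.517, ωT=2.142913, cosh=4.320774, sinh=4.203461; start (x,ẋ)=(0.650289, 1.398686) → end (x,ẋ)=(1.541694, 3.278201)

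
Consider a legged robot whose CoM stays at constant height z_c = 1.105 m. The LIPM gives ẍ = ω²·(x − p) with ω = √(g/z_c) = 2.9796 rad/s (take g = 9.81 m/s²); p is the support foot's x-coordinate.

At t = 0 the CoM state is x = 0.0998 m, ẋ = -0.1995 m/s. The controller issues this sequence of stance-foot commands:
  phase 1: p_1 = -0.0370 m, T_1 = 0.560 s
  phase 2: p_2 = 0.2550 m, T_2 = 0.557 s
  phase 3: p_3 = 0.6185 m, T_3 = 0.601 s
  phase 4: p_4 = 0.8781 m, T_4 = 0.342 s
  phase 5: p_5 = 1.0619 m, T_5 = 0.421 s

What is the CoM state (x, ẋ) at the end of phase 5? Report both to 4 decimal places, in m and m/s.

x = 0.8680, ẋ = -0.3207

phase 1: p=-0.0370, T=0.560, ωT=1.668576, cosh=2.746562, sinh=2.558047; start (x,ẋ)=(0.099800, -0.199500) → end (x,ẋ)=(0.167455, 0.494744)
phase 2: p=0.2550, T=0.557, ωT=1.659637, cosh=2.723806, sinh=2.533598; start (x,ẋ)=(0.167455, 0.494744) → end (x,ẋ)=(0.437233, 0.686700)
phase 3: p=0.6185, T=0.601, ωT=1.790740, cosh=3.080360, sinh=2.913524; start (x,ẋ)=(0.437233, 0.686700) → end (x,ẋ)=(0.731603, 0.541678)
phase 4: p=0.8781, T=0.342, ωT=1.019023, cosh=1.565717, sinh=1.204770; start (x,ẋ)=(0.731603, 0.541678) → end (x,ẋ)=(0.867749, 0.322230)
phase 5: p=1.0619, T=0.421, ωT=1.254412, cosh=1.895509, sinh=1.610266; start (x,ẋ)=(0.867749, 0.322230) → end (x,ẋ)=(0.868028, -0.320734)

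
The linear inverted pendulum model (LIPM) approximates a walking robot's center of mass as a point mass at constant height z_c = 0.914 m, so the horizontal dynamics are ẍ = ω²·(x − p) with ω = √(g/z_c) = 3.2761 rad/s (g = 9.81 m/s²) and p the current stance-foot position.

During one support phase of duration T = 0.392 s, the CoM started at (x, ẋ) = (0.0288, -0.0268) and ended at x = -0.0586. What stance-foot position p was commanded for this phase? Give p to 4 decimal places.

ωT = 3.2761·0.392 = 1.284231; cosh(ωT) = 1.944377, sinh(ωT) = 1.667513
x(T) = p + (x₀−p)·cosh(ωT) + (ẋ₀/ω)·sinh(ωT) ⇒ p·(1 − cosh) = x(T) − x₀·cosh − (ẋ₀/ω)·sinh
numerator   = -0.0586 − (0.0288)·1.944377 − (-0.0268/3.2761)·1.667513 = -0.100957
denominator = 1 − 1.944377 = -0.944377
p = -0.100957 / -0.944377 = 0.1069

p = 0.1069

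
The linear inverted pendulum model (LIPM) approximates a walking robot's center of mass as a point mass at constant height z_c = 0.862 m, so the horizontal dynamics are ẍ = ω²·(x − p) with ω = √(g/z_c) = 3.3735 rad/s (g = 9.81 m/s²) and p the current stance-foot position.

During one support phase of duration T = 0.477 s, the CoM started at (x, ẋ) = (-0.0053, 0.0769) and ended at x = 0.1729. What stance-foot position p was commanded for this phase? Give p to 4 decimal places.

ωT = 3.3735·0.477 = 1.609159; cosh(ωT) = 2.599332, sinh(ωT) = 2.399276
x(T) = p + (x₀−p)·cosh(ωT) + (ẋ₀/ω)·sinh(ωT) ⇒ p·(1 − cosh) = x(T) − x₀·cosh − (ẋ₀/ω)·sinh
numerator   = 0.1729 − (-0.0053)·2.599332 − (0.0769/3.3735)·2.399276 = 0.131984
denominator = 1 − 2.599332 = -1.599332
p = 0.131984 / -1.599332 = -0.0825

p = -0.0825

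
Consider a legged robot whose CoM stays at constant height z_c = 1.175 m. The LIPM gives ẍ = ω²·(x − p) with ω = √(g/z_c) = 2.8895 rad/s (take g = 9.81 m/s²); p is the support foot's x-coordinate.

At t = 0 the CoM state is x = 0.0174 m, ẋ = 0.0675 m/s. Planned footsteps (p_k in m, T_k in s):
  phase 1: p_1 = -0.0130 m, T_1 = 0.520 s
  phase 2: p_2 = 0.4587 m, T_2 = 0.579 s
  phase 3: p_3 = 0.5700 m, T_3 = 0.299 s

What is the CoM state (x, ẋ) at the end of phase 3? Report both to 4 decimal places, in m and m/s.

x = -1.0588, ẋ = -4.4634

phase 1: p=-0.0130, T=0.520, ωT=1.502540, cosh=2.357826, sinh=2.135261; start (x,ẋ)=(0.017400, 0.067500) → end (x,ẋ)=(0.108559, 0.346716)
phase 2: p=0.4587, T=0.579, ωT=1.673020, cosh=2.757958, sinh=2.570279; start (x,ẋ)=(0.108559, 0.346716) → end (x,ẋ)=(-0.198563, -1.644209)
phase 3: p=0.5700, T=0.299, ωT=0.863960, cosh=1.397014, sinh=0.975525; start (x,ẋ)=(-0.198563, -1.644209) → end (x,ẋ)=(-1.058795, -4.463392)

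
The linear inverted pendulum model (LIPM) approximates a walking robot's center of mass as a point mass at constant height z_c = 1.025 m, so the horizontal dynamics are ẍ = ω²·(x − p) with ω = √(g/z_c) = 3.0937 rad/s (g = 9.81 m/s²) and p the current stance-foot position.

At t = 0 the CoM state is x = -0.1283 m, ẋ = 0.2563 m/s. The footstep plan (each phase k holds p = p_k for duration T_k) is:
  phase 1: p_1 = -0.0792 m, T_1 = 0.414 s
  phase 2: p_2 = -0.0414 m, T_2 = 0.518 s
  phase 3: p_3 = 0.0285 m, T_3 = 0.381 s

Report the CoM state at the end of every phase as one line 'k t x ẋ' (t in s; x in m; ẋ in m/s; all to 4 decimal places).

phase 1: p=-0.0792, T=0.414, ωT=1.280792, cosh=1.938653, sinh=1.660836; start (x,ẋ)=(-0.128300, 0.256300) → end (x,ẋ)=(-0.036795, 0.244595)
phase 2: p=-0.0414, T=0.518, ωT=1.602537, cosh=2.583499, sinh=2.382114; start (x,ẋ)=(-0.036795, 0.244595) → end (x,ẋ)=(0.158833, 0.665850)
phase 3: p=0.0285, T=0.381, ωT=1.178700, cosh=1.778912, sinh=1.471233; start (x,ẋ)=(0.158833, 0.665850) → end (x,ẋ)=(0.577001, 1.777706)

1 0.4140 -0.0368 0.2446
2 0.9320 0.1588 0.6658
3 1.3130 0.5770 1.7777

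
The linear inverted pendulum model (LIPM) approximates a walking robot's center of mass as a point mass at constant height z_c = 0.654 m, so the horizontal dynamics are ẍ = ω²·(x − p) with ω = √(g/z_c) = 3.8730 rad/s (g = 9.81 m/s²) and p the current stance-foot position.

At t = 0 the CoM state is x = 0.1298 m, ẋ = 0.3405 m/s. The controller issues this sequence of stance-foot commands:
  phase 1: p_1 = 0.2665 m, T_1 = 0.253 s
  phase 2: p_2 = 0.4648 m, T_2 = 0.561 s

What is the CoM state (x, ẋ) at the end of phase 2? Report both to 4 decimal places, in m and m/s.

x = -0.9928, ẋ = -5.5205

phase 1: p=0.2665, T=0.253, ωT=0.979869, cosh=1.519734, sinh=1.144373; start (x,ẋ)=(0.129800, 0.340500) → end (x,ẋ)=(0.159362, -0.088407)
phase 2: p=0.4648, T=0.561, ωT=2.172753, cosh=4.448146, sinh=4.334283; start (x,ẋ)=(0.159362, -0.088407) → end (x,ẋ)=(-0.992771, -5.520543)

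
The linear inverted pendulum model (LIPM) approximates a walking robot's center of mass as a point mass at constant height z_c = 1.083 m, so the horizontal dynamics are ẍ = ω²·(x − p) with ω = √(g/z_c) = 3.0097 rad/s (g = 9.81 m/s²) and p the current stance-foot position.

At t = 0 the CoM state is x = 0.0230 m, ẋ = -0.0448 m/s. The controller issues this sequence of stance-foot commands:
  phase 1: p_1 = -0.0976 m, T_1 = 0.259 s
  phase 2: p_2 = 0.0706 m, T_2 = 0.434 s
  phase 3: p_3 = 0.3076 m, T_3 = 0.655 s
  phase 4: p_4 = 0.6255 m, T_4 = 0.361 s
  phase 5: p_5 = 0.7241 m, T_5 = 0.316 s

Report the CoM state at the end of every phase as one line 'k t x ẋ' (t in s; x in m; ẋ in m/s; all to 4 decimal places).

1 0.2590 0.0487 0.2534
2 0.6930 0.1713 0.3894
3 1.3480 0.2641 -0.0197
4 1.7090 0.0203 -1.4610
5 2.0250 -0.8572 -4.5054

phase 1: p=-0.0976, T=0.259, ωT=0.779512, cosh=1.319519, sinh=0.860889; start (x,ẋ)=(0.023000, -0.044800) → end (x,ẋ)=(0.048719, 0.253362)
phase 2: p=0.0706, T=0.434, ωT=1.306210, cosh=1.981499, sinh=1.710654; start (x,ẋ)=(0.048719, 0.253362) → end (x,ẋ)=(0.171250, 0.389384)
phase 3: p=0.3076, T=0.655, ωT=1.971354, cosh=3.659828, sinh=3.520560; start (x,ẋ)=(0.171250, 0.389384) → end (x,ẋ)=(0.264060, -0.019661)
phase 4: p=0.6255, T=0.361, ωT=1.086502, cosh=1.650641, sinh=1.313246; start (x,ẋ)=(0.264060, -0.019661) → end (x,ẋ)=(0.020314, -1.461036)
phase 5: p=0.7241, T=0.316, ωT=0.951065, cosh=1.487397, sinh=1.101068; start (x,ẋ)=(0.020314, -1.461036) → end (x,ẋ)=(-0.857215, -4.505408)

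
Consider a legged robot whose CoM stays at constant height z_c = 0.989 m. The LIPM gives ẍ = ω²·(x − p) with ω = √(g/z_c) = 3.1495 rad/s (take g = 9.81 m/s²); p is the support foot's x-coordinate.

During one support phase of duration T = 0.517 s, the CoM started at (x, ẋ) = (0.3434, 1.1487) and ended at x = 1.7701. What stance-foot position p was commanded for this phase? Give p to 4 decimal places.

p = 0.0193

ωT = 3.1495·0.517 = 1.628292; cosh(ωT) = 2.645713, sinh(ωT) = 2.449449
x(T) = p + (x₀−p)·cosh(ωT) + (ẋ₀/ω)·sinh(ωT) ⇒ p·(1 − cosh) = x(T) − x₀·cosh − (ẋ₀/ω)·sinh
numerator   = 1.7701 − (0.3434)·2.645713 − (1.1487/3.1495)·2.449449 = -0.031812
denominator = 1 − 2.645713 = -1.645713
p = -0.031812 / -1.645713 = 0.0193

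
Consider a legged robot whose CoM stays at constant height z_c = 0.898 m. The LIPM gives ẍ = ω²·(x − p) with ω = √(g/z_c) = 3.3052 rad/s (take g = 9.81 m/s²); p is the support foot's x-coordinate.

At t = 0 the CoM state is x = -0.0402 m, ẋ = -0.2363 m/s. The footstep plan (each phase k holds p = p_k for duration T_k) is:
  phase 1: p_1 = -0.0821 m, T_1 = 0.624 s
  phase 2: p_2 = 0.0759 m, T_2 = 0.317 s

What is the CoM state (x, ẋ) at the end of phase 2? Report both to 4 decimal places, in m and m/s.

phase 1: p=-0.0821, T=0.624, ωT=2.062445, cosh=3.996159, sinh=3.869016; start (x,ẋ)=(-0.040200, -0.236300) → end (x,ẋ)=(-0.191270, -0.408481)
phase 2: p=0.0759, T=0.317, ωT=1.047748, cosh=1.600975, sinh=1.250249; start (x,ẋ)=(-0.191270, -0.408481) → end (x,ẋ)=(-0.506347, -1.758000)

x = -0.5063, ẋ = -1.7580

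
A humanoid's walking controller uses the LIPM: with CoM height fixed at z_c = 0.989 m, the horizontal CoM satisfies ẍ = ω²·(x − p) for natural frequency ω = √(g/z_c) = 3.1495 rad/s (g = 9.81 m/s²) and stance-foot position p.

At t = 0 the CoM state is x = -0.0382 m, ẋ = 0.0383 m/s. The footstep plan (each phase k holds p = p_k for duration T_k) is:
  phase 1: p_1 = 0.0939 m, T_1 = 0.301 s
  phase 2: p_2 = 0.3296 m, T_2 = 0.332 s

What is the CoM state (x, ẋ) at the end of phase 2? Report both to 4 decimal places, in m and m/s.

x = -0.4973, ẋ = -2.2814

phase 1: p=0.0939, T=0.301, ωT=0.947999, cosh=1.484029, sinh=1.096513; start (x,ẋ)=(-0.038200, 0.038300) → end (x,ẋ)=(-0.088806, -0.399365)
phase 2: p=0.3296, T=0.332, ωT=1.045634, cosh=1.598335, sinh=1.246866; start (x,ẋ)=(-0.088806, -0.399365) → end (x,ẋ)=(-0.497259, -2.281401)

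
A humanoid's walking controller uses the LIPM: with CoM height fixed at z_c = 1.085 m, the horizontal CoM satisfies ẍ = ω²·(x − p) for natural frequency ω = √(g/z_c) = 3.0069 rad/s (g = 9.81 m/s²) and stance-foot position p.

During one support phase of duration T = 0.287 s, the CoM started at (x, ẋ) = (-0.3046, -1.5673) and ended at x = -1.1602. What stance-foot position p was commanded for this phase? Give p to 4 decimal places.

ωT = 3.0069·0.287 = 0.862980; cosh(ωT) = 1.396058, sinh(ωT) = 0.974156
x(T) = p + (x₀−p)·cosh(ωT) + (ẋ₀/ω)·sinh(ωT) ⇒ p·(1 − cosh) = x(T) − x₀·cosh − (ẋ₀/ω)·sinh
numerator   = -1.1602 − (-0.3046)·1.396058 − (-1.5673/3.0069)·0.974156 = -0.227197
denominator = 1 − 1.396058 = -0.396058
p = -0.227197 / -0.396058 = 0.5736

p = 0.5736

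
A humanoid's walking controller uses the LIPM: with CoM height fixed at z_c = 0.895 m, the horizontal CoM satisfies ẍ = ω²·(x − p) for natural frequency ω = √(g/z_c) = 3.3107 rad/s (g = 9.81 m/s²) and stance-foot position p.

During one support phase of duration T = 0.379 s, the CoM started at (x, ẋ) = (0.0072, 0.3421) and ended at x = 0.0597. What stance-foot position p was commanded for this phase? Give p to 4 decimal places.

p = 0.1344

ωT = 3.3107·0.379 = 1.254755; cosh(ωT) = 1.896063, sinh(ωT) = 1.610917
x(T) = p + (x₀−p)·cosh(ωT) + (ẋ₀/ω)·sinh(ωT) ⇒ p·(1 − cosh) = x(T) − x₀·cosh − (ẋ₀/ω)·sinh
numerator   = 0.0597 − (0.0072)·1.896063 − (0.3421/3.3107)·1.610917 = -0.120410
denominator = 1 − 1.896063 = -0.896063
p = -0.120410 / -0.896063 = 0.1344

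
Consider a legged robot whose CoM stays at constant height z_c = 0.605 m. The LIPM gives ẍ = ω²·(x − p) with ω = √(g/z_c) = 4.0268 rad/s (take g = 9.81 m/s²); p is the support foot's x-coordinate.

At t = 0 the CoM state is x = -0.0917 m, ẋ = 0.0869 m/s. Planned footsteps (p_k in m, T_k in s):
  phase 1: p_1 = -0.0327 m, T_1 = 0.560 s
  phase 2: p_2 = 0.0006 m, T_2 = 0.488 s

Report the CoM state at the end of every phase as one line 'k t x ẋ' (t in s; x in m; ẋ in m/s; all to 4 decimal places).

phase 1: p=-0.0327, T=0.560, ωT=2.255008, cosh=4.820121, sinh=4.715248; start (x,ẋ)=(-0.091700, 0.086900) → end (x,ẋ)=(-0.215330, -0.701386)
phase 2: p=0.0006, T=0.488, ωT=1.965078, cosh=3.637808, sinh=3.497664; start (x,ẋ)=(-0.215330, -0.701386) → end (x,ẋ)=(-1.394134, -5.592752)

1 0.5600 -0.2153 -0.7014
2 1.0480 -1.3941 -5.5928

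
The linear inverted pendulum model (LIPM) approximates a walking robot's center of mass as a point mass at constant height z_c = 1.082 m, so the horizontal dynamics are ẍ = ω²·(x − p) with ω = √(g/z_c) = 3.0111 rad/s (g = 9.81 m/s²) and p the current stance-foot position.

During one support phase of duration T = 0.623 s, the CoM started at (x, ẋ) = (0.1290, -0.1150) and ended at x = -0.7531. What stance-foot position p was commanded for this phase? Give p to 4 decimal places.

p = 0.4540

ωT = 3.0111·0.623 = 1.875915; cosh(ωT) = 3.340003, sinh(ωT) = 3.186788
x(T) = p + (x₀−p)·cosh(ωT) + (ẋ₀/ω)·sinh(ωT) ⇒ p·(1 − cosh) = x(T) − x₀·cosh − (ẋ₀/ω)·sinh
numerator   = -0.7531 − (0.1290)·3.340003 − (-0.1150/3.0111)·3.186788 = -1.062250
denominator = 1 − 3.340003 = -2.340003
p = -1.062250 / -2.340003 = 0.4540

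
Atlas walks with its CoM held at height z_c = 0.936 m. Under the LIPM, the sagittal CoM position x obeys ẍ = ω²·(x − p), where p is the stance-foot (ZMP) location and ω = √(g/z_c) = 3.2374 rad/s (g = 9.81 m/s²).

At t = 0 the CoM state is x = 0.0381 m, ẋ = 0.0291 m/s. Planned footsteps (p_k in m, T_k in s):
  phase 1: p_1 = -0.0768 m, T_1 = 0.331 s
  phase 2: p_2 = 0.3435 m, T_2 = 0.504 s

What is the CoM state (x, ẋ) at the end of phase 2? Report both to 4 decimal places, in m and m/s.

phase 1: p=-0.0768, T=0.331, ωT=1.071579, cosh=1.631227, sinh=1.288760; start (x,ẋ)=(0.038100, 0.029100) → end (x,ẋ)=(0.122212, 0.526858)
phase 2: p=0.3435, T=0.504, ωT=1.631650, cosh=2.653954, sinh=2.458347; start (x,ẋ)=(0.122212, 0.526858) → end (x,ẋ)=(0.156287, -0.362895)

x = 0.1563, ẋ = -0.3629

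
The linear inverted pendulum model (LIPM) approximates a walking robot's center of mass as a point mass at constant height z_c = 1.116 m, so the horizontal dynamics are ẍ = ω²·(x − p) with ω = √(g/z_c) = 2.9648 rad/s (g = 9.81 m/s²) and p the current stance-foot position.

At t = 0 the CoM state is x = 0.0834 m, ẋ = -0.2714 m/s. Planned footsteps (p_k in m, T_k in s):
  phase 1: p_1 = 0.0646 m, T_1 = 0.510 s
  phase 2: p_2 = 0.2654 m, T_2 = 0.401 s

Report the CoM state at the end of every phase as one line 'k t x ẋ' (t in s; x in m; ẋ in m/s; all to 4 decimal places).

1 0.5100 -0.0882 -0.5252
2 0.9110 -0.6328 -2.5037

phase 1: p=0.0646, T=0.510, ωT=1.512048, cosh=2.378235, sinh=2.157777; start (x,ẋ)=(0.083400, -0.271400) → end (x,ẋ)=(-0.088214, -0.525182)
phase 2: p=0.2654, T=0.401, ωT=1.188885, cosh=1.793989, sinh=1.489428; start (x,ẋ)=(-0.088214, -0.525182) → end (x,ẋ)=(-0.632815, -2.503679)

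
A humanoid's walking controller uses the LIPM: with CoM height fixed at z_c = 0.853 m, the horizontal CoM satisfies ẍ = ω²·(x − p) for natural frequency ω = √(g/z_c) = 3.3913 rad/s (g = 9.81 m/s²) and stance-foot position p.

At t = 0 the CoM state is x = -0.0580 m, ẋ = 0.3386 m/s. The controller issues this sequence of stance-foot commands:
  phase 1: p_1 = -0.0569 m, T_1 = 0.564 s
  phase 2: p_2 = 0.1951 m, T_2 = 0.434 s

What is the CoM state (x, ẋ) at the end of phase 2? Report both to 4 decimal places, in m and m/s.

phase 1: p=-0.0569, T=0.564, ωT=1.912693, cosh=3.459491, sinh=3.311809; start (x,ẋ)=(-0.058000, 0.338600) → end (x,ẋ)=(0.269958, 1.159029)
phase 2: p=0.1951, T=0.434, ωT=1.471824, cosh=2.293341, sinh=2.063835; start (x,ẋ)=(0.269958, 1.159029) → end (x,ẋ)=(1.072122, 3.181987)

x = 1.0721, ẋ = 3.1820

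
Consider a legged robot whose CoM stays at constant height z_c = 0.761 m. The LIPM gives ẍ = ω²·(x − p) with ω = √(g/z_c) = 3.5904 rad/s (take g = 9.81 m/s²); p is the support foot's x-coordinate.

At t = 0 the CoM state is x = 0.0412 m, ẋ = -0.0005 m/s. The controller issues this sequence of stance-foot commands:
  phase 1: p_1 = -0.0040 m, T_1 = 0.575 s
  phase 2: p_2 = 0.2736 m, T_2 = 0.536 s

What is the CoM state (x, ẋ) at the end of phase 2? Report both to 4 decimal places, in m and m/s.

phase 1: p=-0.0040, T=0.575, ωT=2.064480, cosh=4.004041, sinh=3.877157; start (x,ẋ)=(0.041200, -0.000500) → end (x,ẋ)=(0.176443, 0.627207)
phase 2: p=0.2736, T=0.536, ωT=1.924454, cosh=3.498682, sinh=3.352727; start (x,ẋ)=(0.176443, 0.627207) → end (x,ẋ)=(0.519365, 1.024853)

x = 0.5194, ẋ = 1.0249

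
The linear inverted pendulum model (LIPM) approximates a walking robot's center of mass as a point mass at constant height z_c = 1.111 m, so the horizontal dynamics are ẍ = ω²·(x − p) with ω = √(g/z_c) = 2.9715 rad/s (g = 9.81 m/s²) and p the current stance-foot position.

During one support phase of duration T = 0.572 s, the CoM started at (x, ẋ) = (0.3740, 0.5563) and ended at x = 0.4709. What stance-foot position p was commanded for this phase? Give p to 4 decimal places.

p = 0.5919

ωT = 2.9715·0.572 = 1.699698; cosh(ωT) = 2.827517, sinh(ωT) = 2.644778
x(T) = p + (x₀−p)·cosh(ωT) + (ẋ₀/ω)·sinh(ωT) ⇒ p·(1 − cosh) = x(T) − x₀·cosh − (ẋ₀/ω)·sinh
numerator   = 0.4709 − (0.3740)·2.827517 − (0.5563/2.9715)·2.644778 = -1.081725
denominator = 1 − 2.827517 = -1.827517
p = -1.081725 / -1.827517 = 0.5919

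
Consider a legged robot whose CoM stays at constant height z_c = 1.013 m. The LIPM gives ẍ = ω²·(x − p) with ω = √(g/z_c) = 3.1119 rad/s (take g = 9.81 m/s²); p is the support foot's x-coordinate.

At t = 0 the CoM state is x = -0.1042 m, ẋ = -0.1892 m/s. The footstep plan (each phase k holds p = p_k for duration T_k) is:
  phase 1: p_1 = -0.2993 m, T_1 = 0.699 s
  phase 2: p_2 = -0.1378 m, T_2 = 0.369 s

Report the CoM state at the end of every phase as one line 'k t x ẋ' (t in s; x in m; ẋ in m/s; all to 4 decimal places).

phase 1: p=-0.2993, T=0.699, ωT=2.175218, cosh=4.458844, sinh=4.345261; start (x,ẋ)=(-0.104200, -0.189200) → end (x,ẋ)=(0.306434, 1.794532)
phase 2: p=-0.1378, T=0.369, ωT=1.148291, cosh=1.734989, sinh=1.417811; start (x,ẋ)=(0.306434, 1.794532) → end (x,ẋ)=(1.450546, 5.073491)

1 0.6990 0.3064 1.7945
2 1.0680 1.4505 5.0735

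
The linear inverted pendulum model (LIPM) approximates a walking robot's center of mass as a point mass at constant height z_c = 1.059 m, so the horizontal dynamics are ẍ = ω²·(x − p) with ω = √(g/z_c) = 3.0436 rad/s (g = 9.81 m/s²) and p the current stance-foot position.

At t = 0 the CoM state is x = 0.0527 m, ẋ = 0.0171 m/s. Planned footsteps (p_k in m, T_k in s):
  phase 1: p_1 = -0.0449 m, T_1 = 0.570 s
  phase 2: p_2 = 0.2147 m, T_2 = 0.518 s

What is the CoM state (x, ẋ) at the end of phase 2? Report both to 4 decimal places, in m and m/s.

x = 0.9769, ẋ = 2.4729

phase 1: p=-0.0449, T=0.570, ωT=1.734852, cosh=2.922258, sinh=2.745831; start (x,ẋ)=(0.052700, 0.017100) → end (x,ẋ)=(0.255739, 0.865635)
phase 2: p=0.2147, T=0.518, ωT=1.576585, cosh=2.522542, sinh=2.315862; start (x,ẋ)=(0.255739, 0.865635) → end (x,ẋ)=(0.976881, 2.472867)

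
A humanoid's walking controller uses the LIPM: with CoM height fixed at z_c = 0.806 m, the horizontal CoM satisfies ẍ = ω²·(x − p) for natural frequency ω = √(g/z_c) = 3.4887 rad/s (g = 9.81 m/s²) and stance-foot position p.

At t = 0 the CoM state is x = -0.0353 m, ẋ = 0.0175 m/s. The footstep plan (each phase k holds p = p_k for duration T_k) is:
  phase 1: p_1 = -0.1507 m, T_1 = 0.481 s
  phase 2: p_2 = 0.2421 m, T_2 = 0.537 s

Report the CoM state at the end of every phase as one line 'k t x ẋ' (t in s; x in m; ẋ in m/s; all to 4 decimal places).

phase 1: p=-0.1507, T=0.481, ωT=1.678065, cosh=2.770959, sinh=2.584224; start (x,ẋ)=(-0.035300, 0.017500) → end (x,ẋ)=(0.182032, 1.088890)
phase 2: p=0.2421, T=0.537, ωT=1.873432, cosh=3.332099, sinh=3.178503; start (x,ẋ)=(0.182032, 1.088890) → end (x,ẋ)=(1.034018, 2.962199)

1 0.4810 0.1820 1.0889
2 1.0180 1.0340 2.9622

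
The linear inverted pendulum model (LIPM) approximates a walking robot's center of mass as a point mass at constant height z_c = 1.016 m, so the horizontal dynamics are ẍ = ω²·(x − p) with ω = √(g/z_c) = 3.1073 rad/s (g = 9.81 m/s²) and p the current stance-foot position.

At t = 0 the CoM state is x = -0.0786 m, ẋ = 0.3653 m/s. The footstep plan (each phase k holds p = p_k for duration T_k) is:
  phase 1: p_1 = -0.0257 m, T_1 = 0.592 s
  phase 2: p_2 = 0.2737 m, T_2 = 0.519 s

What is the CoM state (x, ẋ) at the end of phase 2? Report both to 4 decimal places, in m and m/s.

x = 0.5109, ẋ = 0.9393

phase 1: p=-0.0257, T=0.592, ωT=1.839522, cosh=3.226210, sinh=3.067317; start (x,ẋ)=(-0.078600, 0.365300) → end (x,ẋ)=(0.164233, 0.674341)
phase 2: p=0.2737, T=0.519, ωT=1.612689, cosh=2.607816, sinh=2.408465; start (x,ẋ)=(0.164233, 0.674341) → end (x,ẋ)=(0.510911, 0.939325)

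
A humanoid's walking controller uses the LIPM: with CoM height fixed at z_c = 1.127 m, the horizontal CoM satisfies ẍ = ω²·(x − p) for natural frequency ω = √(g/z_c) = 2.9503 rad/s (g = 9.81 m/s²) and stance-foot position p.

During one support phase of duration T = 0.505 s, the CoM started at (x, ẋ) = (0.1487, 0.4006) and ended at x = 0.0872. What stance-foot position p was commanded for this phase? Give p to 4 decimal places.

ωT = 2.9503·0.505 = 1.489901; cosh(ωT) = 2.331027, sinh(ωT) = 2.105632
x(T) = p + (x₀−p)·cosh(ωT) + (ẋ₀/ω)·sinh(ωT) ⇒ p·(1 − cosh) = x(T) − x₀·cosh − (ẋ₀/ω)·sinh
numerator   = 0.0872 − (0.1487)·2.331027 − (0.4006/2.9503)·2.105632 = -0.545332
denominator = 1 − 2.331027 = -1.331027
p = -0.545332 / -1.331027 = 0.4097

p = 0.4097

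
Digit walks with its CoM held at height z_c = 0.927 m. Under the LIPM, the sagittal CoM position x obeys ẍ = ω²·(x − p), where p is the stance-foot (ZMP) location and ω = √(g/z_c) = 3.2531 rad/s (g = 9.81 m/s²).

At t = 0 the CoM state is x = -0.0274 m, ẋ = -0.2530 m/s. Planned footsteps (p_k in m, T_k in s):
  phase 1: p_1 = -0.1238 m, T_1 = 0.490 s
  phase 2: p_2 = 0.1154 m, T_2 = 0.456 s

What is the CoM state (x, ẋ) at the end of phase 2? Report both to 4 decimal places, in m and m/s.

phase 1: p=-0.1238, T=0.490, ωT=1.594019, cosh=2.563302, sinh=2.360195; start (x,ẋ)=(-0.027400, -0.253000) → end (x,ẋ)=(-0.060255, 0.091639)
phase 2: p=0.1154, T=0.456, ωT=1.483414, cosh=2.317415, sinh=2.090553; start (x,ẋ)=(-0.060255, 0.091639) → end (x,ẋ)=(-0.232774, -0.982223)

x = -0.2328, ẋ = -0.9822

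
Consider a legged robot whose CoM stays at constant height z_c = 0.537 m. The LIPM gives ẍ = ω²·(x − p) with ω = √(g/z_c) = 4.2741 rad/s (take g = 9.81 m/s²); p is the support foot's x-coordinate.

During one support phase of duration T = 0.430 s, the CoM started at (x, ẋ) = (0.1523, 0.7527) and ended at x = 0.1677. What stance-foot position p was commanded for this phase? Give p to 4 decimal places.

p = 0.3881

ωT = 4.2741·0.430 = 1.837863; cosh(ωT) = 3.221127, sinh(ωT) = 3.061970
x(T) = p + (x₀−p)·cosh(ωT) + (ẋ₀/ω)·sinh(ωT) ⇒ p·(1 − cosh) = x(T) − x₀·cosh − (ẋ₀/ω)·sinh
numerator   = 0.1677 − (0.1523)·3.221127 − (0.7527/4.2741)·3.061970 = -0.862113
denominator = 1 − 3.221127 = -2.221127
p = -0.862113 / -2.221127 = 0.3881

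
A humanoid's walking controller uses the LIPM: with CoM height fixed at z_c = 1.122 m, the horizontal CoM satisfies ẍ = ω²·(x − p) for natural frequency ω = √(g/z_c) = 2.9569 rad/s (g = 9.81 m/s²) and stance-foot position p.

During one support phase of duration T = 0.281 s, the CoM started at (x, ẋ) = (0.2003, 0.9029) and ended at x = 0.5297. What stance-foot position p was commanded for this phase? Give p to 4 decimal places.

p = 0.0759

ωT = 2.9569·0.281 = 0.830889; cosh(ωT) = 1.365510, sinh(ωT) = 0.929848
x(T) = p + (x₀−p)·cosh(ωT) + (ẋ₀/ω)·sinh(ωT) ⇒ p·(1 − cosh) = x(T) − x₀·cosh − (ẋ₀/ω)·sinh
numerator   = 0.5297 − (0.2003)·1.365510 − (0.9029/2.9569)·0.929848 = -0.027744
denominator = 1 − 1.365510 = -0.365510
p = -0.027744 / -0.365510 = 0.0759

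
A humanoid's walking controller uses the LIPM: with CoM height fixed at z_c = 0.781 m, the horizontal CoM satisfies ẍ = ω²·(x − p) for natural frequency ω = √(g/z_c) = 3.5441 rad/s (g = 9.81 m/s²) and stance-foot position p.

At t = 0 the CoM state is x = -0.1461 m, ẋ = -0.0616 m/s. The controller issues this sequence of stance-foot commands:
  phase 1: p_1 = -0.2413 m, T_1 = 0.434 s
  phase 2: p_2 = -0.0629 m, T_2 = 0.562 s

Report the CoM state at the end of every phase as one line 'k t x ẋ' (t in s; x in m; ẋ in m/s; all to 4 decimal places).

phase 1: p=-0.2413, T=0.434, ωT=1.538139, cosh=2.435350, sinh=2.220570; start (x,ẋ)=(-0.146100, -0.061600) → end (x,ẋ)=(-0.048050, 0.599199)
phase 2: p=-0.0629, T=0.562, ωT=1.991784, cosh=3.732525, sinh=3.596073; start (x,ẋ)=(-0.048050, 0.599199) → end (x,ẋ)=(0.600512, 2.425780)

1 0.4340 -0.0481 0.5992
2 0.9960 0.6005 2.4258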